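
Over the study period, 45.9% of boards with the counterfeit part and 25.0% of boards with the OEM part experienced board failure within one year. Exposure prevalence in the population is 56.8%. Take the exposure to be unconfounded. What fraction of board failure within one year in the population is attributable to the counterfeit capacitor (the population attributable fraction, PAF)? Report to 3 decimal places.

p₁ = 0.459, p₀ = 0.25.
Overall risk P(Y=1) = π·p₁ + (1−π)·p₀ = 0.568×0.459 + 0.432×0.25 = 0.36871.
Under exogeneity, PAF = [P(Y=1) − p₀] / P(Y=1).
PAF = (0.36871 − 0.25) / 0.36871 ≈ 0.3220

PAF ≈ 0.322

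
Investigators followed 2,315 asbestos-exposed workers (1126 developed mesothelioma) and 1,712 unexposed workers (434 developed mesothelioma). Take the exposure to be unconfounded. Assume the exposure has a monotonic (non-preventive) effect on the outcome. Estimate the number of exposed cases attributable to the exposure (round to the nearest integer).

p₁ = P(outcome | exposed) = 1126/2315 = 0.48639
p₀ = P(outcome | unexposed) = 434/1712 = 0.2535
PN = (p₁ − p₀)/p₁ = (0.48639 − 0.2535) / 0.48639 ≈ 0.47881.
Attributable cases ≈ PN × (exposed cases) = 0.47881 × 1126 ≈ 539.14.

about 539 cases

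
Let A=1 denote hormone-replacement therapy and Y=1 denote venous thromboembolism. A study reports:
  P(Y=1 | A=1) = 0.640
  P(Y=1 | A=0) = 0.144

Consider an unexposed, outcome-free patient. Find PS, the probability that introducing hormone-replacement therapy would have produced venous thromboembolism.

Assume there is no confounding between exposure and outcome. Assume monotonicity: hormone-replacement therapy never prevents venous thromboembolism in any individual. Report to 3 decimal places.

PS ≈ 0.579

Let p₁ = 0.64, p₀ = 0.144.
Under exogeneity and monotonicity, PS = (p₁ − p₀) / (1 − p₀).
PS = (0.64 − 0.144) / (1 − 0.144) = 0.496 / 0.856 ≈ 0.5794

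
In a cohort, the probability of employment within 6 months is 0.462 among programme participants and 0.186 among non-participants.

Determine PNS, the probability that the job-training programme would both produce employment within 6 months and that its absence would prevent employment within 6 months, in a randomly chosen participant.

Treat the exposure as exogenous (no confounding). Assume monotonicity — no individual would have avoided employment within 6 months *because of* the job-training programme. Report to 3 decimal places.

PNS ≈ 0.276

Let p₁ = 0.462, p₀ = 0.186.
Under exogeneity and monotonicity, PNS = p₁ − p₀.
PNS = 0.462 − 0.186 = 0.276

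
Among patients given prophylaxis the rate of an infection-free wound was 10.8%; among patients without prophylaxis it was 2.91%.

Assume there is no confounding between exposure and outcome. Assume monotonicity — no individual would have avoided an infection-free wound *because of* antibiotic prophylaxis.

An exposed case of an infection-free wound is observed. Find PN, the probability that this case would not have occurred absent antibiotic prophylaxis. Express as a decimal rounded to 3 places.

p₁ = 0.108, p₀ = 0.0291.
Under exogeneity and monotonicity, PN = (p₁ − p₀) / p₁.
PN = (0.108 − 0.0291) / 0.108 = 0.0789 / 0.108 ≈ 0.7306

PN ≈ 0.731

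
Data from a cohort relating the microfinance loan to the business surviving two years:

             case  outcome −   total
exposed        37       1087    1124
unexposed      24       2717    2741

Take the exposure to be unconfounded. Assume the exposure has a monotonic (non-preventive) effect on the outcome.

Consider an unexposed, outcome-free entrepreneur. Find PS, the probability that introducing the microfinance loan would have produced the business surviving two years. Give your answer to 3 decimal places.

PS ≈ 0.024

p₁ = P(outcome | exposed) = 37/1124 = 0.032918
p₀ = P(outcome | unexposed) = 24/2741 = 0.0087559
Under exogeneity and monotonicity, PS = (p₁ − p₀)/(1 − p₀).
PS = (0.032918 − 0.0087559) / 0.99124 ≈ 0.0244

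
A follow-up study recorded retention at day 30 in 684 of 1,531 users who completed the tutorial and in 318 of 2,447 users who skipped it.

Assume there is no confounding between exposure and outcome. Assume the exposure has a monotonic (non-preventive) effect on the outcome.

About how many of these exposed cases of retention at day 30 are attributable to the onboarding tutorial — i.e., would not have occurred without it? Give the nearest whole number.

about 485 cases

p₁ = P(outcome | exposed) = 684/1531 = 0.44677
p₀ = P(outcome | unexposed) = 318/2447 = 0.12996
PN = (p₁ − p₀)/p₁ = (0.44677 − 0.12996) / 0.44677 ≈ 0.70912.
Attributable cases ≈ PN × (exposed cases) = 0.70912 × 684 ≈ 485.04.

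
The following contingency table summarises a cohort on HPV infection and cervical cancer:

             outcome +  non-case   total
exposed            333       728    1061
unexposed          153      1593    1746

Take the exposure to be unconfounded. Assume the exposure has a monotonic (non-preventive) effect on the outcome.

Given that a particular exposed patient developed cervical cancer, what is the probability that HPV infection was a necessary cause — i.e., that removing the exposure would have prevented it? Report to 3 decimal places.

PN ≈ 0.721

p₁ = P(outcome | exposed) = 333/1061 = 0.31385
p₀ = P(outcome | unexposed) = 153/1746 = 0.087629
Under exogeneity and monotonicity, PN = (p₁ − p₀) / p₁.
PN = (0.31385 − 0.087629) / 0.31385 = 0.22623 / 0.31385 ≈ 0.7208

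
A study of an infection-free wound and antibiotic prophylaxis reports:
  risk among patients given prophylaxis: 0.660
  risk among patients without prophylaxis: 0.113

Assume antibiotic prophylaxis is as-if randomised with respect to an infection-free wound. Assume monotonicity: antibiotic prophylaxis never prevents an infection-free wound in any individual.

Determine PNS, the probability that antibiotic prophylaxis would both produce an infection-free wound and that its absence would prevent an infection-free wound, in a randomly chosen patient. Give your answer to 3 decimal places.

PNS ≈ 0.547

Let p₁ = 0.66, p₀ = 0.113.
Under exogeneity and monotonicity, PNS = p₁ − p₀.
PNS = 0.66 − 0.113 = 0.547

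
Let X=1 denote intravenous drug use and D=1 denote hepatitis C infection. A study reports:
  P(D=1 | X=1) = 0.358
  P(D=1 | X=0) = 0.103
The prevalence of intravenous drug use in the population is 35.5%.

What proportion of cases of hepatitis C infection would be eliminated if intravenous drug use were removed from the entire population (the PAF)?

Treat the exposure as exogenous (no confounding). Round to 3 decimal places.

PAF ≈ 0.468

Let p₁ = 0.358, p₀ = 0.103.
Overall risk P(Y=1) = π·p₁ + (1−π)·p₀ = 0.355×0.358 + 0.645×0.103 = 0.19352.
Under exogeneity, PAF = [P(Y=1) − p₀] / P(Y=1).
PAF = (0.19352 − 0.103) / 0.19352 ≈ 0.4678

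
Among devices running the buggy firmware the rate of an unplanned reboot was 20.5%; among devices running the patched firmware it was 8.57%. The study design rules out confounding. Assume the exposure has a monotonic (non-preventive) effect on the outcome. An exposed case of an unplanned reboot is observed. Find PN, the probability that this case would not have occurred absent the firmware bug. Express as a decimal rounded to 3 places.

PN ≈ 0.582

p₁ = 0.205, p₀ = 0.0857.
Under exogeneity and monotonicity, PN = (p₁ − p₀) / p₁.
PN = (0.205 − 0.0857) / 0.205 = 0.1193 / 0.205 ≈ 0.5820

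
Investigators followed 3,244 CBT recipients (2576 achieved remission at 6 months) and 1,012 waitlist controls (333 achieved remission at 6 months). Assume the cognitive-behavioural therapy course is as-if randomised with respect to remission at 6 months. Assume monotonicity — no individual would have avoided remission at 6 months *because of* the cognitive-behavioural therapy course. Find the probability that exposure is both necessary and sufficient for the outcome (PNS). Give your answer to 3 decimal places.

p₁ = P(outcome | exposed) = 2576/3244 = 0.79408
p₀ = P(outcome | unexposed) = 333/1012 = 0.32905
Under exogeneity and monotonicity, PNS = p₁ − p₀.
PNS = 0.79408 − 0.32905 = 0.46503

PNS ≈ 0.465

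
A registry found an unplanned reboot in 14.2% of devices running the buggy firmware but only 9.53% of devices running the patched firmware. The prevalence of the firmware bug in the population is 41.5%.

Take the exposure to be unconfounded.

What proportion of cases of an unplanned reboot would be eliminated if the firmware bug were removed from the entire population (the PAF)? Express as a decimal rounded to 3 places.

PAF ≈ 0.169

p₁ = 0.142, p₀ = 0.0953.
Overall risk P(Y=1) = π·p₁ + (1−π)·p₀ = 0.415×0.142 + 0.585×0.0953 = 0.11468.
Under exogeneity, PAF = [P(Y=1) − p₀] / P(Y=1).
PAF = (0.11468 − 0.0953) / 0.11468 ≈ 0.1690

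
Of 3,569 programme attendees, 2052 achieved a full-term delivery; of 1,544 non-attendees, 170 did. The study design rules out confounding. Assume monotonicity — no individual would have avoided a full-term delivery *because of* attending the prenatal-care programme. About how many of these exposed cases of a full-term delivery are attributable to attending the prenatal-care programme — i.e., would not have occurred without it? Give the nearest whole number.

about 1659 cases

p₁ = P(outcome | exposed) = 2052/3569 = 0.57495
p₀ = P(outcome | unexposed) = 170/1544 = 0.1101
PN = (p₁ − p₀)/p₁ = (0.57495 − 0.1101) / 0.57495 ≈ 0.80850.
Attributable cases ≈ PN × (exposed cases) = 0.80850 × 2052 ≈ 1659.04.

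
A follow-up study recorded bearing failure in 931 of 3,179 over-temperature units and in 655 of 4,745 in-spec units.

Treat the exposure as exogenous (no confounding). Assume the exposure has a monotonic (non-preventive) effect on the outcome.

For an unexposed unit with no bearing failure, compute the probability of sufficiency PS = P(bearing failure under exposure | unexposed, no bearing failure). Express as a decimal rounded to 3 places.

p₁ = P(outcome | exposed) = 931/3179 = 0.29286
p₀ = P(outcome | unexposed) = 655/4745 = 0.13804
Under exogeneity and monotonicity, PS = (p₁ − p₀) / (1 − p₀).
PS = (0.29286 − 0.13804) / (1 − 0.13804) = 0.15482 / 0.86196 ≈ 0.1796

PS ≈ 0.180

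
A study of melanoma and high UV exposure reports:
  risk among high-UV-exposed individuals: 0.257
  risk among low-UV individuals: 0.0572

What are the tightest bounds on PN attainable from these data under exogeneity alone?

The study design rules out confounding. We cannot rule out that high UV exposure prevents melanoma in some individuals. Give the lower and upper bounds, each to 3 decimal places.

0.777 ≤ PN ≤ 1.000

Let p₁ = 0.257, p₀ = 0.0572.
Under exogeneity alone the bounds on PN are max{0,(p₁−p₀)/p₁} ≤ PN ≤ min{1,(1−p₀)/p₁}.
  lower = (p₁ − p₀)/p₁ = 0.1998 / 0.257 ≈ 0.7774
  upper = min{1, (1 − p₀)/p₁} = 0.9428 / 0.257 ≈ 3.6685 → capped at 1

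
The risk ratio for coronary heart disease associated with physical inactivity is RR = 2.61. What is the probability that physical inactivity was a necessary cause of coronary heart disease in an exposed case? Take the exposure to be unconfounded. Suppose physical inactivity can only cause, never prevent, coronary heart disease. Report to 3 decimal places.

Under exogeneity and monotonicity, PN = (RR − 1) / RR = 1 − 1/RR.
PN = (2.61 − 1) / 2.61 = 1.61 / 2.61 ≈ 0.6169

PN ≈ 0.617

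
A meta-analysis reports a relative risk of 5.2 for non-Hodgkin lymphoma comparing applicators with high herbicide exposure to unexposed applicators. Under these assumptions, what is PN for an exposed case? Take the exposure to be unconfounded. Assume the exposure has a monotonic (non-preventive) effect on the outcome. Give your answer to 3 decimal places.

Under exogeneity and monotonicity, PN = (RR − 1) / RR = 1 − 1/RR.
PN = (5.2 − 1) / 5.2 = 4.2 / 5.2 ≈ 0.8077

PN ≈ 0.808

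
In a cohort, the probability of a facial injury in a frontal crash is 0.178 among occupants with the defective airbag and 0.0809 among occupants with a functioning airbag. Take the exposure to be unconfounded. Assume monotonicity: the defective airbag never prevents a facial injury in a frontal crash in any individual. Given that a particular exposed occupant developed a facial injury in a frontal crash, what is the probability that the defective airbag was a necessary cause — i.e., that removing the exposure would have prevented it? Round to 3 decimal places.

PN ≈ 0.546

Let p₁ = 0.178, p₀ = 0.0809.
Under exogeneity and monotonicity, PN = (p₁ − p₀) / p₁.
PN = (0.178 − 0.0809) / 0.178 = 0.0971 / 0.178 ≈ 0.5455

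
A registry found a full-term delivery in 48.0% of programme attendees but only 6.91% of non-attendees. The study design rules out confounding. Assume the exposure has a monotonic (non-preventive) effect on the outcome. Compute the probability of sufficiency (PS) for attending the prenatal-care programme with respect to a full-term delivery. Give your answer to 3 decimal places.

p₁ = 0.48, p₀ = 0.0691.
Under exogeneity and monotonicity, PS = (p₁ − p₀) / (1 − p₀).
PS = (0.48 − 0.0691) / (1 − 0.0691) = 0.4109 / 0.9309 ≈ 0.4414

PS ≈ 0.441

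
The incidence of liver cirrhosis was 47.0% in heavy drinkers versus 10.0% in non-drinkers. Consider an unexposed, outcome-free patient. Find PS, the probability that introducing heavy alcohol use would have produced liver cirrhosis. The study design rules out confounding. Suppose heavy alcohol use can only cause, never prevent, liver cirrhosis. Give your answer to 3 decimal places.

p₁ = 0.47, p₀ = 0.1.
Under exogeneity and monotonicity, PS = (p₁ − p₀) / (1 − p₀).
PS = (0.47 − 0.1) / (1 − 0.1) = 0.37 / 0.9 ≈ 0.4111

PS ≈ 0.411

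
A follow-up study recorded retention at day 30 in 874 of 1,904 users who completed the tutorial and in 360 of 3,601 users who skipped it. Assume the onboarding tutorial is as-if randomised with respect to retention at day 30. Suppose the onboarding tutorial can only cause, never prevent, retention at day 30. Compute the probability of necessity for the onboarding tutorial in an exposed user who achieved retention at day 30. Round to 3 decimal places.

p₁ = P(outcome | exposed) = 874/1904 = 0.45903
p₀ = P(outcome | unexposed) = 360/3601 = 0.099972
Under exogeneity and monotonicity, PN = (p₁ − p₀) / p₁.
PN = (0.45903 − 0.099972) / 0.45903 = 0.35906 / 0.45903 ≈ 0.7822

PN ≈ 0.782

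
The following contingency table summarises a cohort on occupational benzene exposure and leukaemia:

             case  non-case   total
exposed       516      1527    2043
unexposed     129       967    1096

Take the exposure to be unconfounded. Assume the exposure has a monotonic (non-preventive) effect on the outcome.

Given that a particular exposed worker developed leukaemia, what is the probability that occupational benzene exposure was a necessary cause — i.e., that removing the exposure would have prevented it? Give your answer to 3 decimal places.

PN ≈ 0.534

p₁ = P(outcome | exposed) = 516/2043 = 0.25257
p₀ = P(outcome | unexposed) = 129/1096 = 0.1177
Under exogeneity and monotonicity, PN = (p₁ − p₀)/p₁.
PN = (0.25257 − 0.1177) / 0.25257 ≈ 0.5340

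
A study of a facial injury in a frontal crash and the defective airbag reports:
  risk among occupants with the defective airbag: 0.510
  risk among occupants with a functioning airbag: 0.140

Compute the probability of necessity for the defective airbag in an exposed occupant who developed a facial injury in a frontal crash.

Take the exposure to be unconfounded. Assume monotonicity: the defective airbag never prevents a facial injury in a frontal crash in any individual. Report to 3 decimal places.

PN ≈ 0.725

Let p₁ = 0.51, p₀ = 0.14.
Under exogeneity and monotonicity, PN = (p₁ − p₀) / p₁.
PN = (0.51 − 0.14) / 0.51 = 0.37 / 0.51 ≈ 0.7255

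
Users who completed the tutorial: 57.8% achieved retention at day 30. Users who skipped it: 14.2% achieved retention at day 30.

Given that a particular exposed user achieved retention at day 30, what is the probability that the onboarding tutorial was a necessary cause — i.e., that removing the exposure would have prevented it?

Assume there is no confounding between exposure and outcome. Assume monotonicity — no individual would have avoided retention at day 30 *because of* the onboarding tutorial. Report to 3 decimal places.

p₁ = 0.578, p₀ = 0.142.
Under exogeneity and monotonicity, PN = (p₁ − p₀) / p₁.
PN = (0.578 − 0.142) / 0.578 = 0.436 / 0.578 ≈ 0.7543

PN ≈ 0.754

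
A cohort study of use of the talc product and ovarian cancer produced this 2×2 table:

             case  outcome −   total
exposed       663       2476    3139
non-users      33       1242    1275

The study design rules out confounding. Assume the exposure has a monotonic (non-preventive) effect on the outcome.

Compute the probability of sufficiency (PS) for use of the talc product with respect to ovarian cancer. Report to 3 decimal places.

PS ≈ 0.190

p₁ = P(outcome | exposed) = 663/3139 = 0.21121
p₀ = P(outcome | unexposed) = 33/1275 = 0.025882
Under exogeneity and monotonicity, PS = (p₁ − p₀)/(1 − p₀).
PS = (0.21121 − 0.025882) / 0.97412 ≈ 0.1903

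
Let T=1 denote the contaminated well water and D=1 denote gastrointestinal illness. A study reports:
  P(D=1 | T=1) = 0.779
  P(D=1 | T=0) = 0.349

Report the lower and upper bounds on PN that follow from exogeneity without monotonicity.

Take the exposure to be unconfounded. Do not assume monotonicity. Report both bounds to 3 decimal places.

Let p₁ = 0.779, p₀ = 0.349.
Under exogeneity alone the bounds on PN are max{0,(p₁−p₀)/p₁} ≤ PN ≤ min{1,(1−p₀)/p₁}.
  lower = (p₁ − p₀)/p₁ = 0.43 / 0.779 ≈ 0.5520
  upper = min{1, (1 − p₀)/p₁} = 0.651 / 0.779 ≈ 0.8357

0.552 ≤ PN ≤ 0.836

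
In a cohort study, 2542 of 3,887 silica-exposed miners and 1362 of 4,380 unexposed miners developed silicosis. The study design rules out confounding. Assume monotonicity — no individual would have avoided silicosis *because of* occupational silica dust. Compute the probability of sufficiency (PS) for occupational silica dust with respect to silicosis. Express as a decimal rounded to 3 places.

p₁ = P(outcome | exposed) = 2542/3887 = 0.65397
p₀ = P(outcome | unexposed) = 1362/4380 = 0.31096
Under exogeneity and monotonicity, PS = (p₁ − p₀) / (1 − p₀).
PS = (0.65397 − 0.31096) / (1 − 0.31096) = 0.34302 / 0.68904 ≈ 0.4978

PS ≈ 0.498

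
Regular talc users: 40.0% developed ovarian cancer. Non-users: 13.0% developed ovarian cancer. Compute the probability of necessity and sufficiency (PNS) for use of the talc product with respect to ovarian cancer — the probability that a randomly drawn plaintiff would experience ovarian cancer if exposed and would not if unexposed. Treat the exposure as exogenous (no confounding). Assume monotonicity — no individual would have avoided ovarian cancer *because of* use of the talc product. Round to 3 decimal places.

p₁ = 0.4, p₀ = 0.13.
Under exogeneity and monotonicity, PNS = p₁ − p₀.
PNS = 0.4 − 0.13 = 0.27

PNS ≈ 0.270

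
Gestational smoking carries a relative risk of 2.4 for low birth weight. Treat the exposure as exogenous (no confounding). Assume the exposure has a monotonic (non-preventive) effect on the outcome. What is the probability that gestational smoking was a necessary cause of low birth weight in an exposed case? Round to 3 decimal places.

Under exogeneity and monotonicity, PN = (RR − 1) / RR = 1 − 1/RR.
PN = (2.4 − 1) / 2.4 = 1.4 / 2.4 ≈ 0.5833

PN ≈ 0.583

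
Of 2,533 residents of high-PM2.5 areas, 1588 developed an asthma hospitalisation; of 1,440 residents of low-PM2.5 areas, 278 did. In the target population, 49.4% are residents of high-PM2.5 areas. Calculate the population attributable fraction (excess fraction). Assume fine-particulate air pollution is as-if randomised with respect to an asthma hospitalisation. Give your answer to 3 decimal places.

PAF ≈ 0.526

p₁ = P(outcome | exposed) = 1588/2533 = 0.62692
p₀ = P(outcome | unexposed) = 278/1440 = 0.19306
Overall risk P(Y=1) = π·p₁ + (1−π)·p₀ = 0.494×0.62692 + 0.506×0.19306 = 0.40739.
Under exogeneity, PAF = [P(Y=1) − p₀] / P(Y=1).
PAF = (0.40739 − 0.19306) / 0.40739 ≈ 0.5261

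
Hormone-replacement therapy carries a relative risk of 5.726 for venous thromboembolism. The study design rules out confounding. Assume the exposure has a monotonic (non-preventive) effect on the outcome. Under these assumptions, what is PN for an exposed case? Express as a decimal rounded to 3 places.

PN ≈ 0.825

Under exogeneity and monotonicity, PN = (RR − 1) / RR = 1 − 1/RR.
PN = (5.726 − 1) / 5.726 = 4.726 / 5.726 ≈ 0.8254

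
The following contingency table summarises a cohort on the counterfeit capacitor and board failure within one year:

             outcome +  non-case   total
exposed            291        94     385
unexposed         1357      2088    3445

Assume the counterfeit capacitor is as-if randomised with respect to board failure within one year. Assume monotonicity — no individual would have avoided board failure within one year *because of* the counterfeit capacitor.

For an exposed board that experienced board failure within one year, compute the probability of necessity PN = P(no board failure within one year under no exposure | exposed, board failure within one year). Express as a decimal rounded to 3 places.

PN ≈ 0.479

p₁ = P(outcome | exposed) = 291/385 = 0.75584
p₀ = P(outcome | unexposed) = 1357/3445 = 0.3939
Under exogeneity and monotonicity, PN = (p₁ − p₀) / p₁.
PN = (0.75584 − 0.3939) / 0.75584 = 0.36194 / 0.75584 ≈ 0.4789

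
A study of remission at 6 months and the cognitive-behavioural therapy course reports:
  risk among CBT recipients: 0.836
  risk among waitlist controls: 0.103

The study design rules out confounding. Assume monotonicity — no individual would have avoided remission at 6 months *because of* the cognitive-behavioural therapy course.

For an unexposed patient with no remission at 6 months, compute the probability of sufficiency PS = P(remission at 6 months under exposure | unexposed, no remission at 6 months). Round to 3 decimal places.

Let p₁ = 0.836, p₀ = 0.103.
Under exogeneity and monotonicity, PS = (p₁ − p₀) / (1 − p₀).
PS = (0.836 − 0.103) / (1 − 0.103) = 0.733 / 0.897 ≈ 0.8172

PS ≈ 0.817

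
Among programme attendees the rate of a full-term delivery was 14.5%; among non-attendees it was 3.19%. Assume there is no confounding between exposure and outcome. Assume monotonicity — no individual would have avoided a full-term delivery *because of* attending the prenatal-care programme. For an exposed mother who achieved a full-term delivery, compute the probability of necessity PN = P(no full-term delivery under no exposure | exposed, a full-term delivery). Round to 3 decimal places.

PN ≈ 0.780

p₁ = 0.145, p₀ = 0.0319.
Under exogeneity and monotonicity, PN = (p₁ − p₀) / p₁.
PN = (0.145 − 0.0319) / 0.145 = 0.1131 / 0.145 ≈ 0.7800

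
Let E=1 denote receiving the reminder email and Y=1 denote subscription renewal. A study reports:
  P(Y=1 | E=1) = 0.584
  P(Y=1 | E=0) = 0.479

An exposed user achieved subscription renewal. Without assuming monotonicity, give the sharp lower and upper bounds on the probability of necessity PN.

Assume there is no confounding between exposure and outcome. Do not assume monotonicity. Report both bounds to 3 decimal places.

0.180 ≤ PN ≤ 0.892

Let p₁ = 0.584, p₀ = 0.479.
Under exogeneity alone the bounds on PN are max{0,(p₁−p₀)/p₁} ≤ PN ≤ min{1,(1−p₀)/p₁}.
  lower = (p₁ − p₀)/p₁ = 0.105 / 0.584 ≈ 0.1798
  upper = min{1, (1 − p₀)/p₁} = 0.521 / 0.584 ≈ 0.8921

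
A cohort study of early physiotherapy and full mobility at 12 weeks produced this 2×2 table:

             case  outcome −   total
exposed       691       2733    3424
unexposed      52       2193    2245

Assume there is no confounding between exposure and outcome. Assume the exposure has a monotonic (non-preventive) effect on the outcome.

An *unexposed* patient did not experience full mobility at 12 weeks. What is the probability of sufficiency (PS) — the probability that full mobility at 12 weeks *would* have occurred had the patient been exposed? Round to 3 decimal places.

p₁ = P(outcome | exposed) = 691/3424 = 0.20181
p₀ = P(outcome | unexposed) = 52/2245 = 0.023163
Under exogeneity and monotonicity, PS = (p₁ − p₀)/(1 − p₀).
PS = (0.20181 − 0.023163) / 0.97684 ≈ 0.1829

PS ≈ 0.183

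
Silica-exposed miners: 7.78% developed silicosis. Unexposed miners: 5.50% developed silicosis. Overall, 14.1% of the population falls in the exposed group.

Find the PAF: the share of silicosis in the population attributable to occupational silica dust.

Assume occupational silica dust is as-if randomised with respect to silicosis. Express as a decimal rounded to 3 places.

PAF ≈ 0.055

p₁ = 0.0778, p₀ = 0.055.
Overall risk P(Y=1) = π·p₁ + (1−π)·p₀ = 0.141×0.0778 + 0.859×0.055 = 0.058215.
Under exogeneity, PAF = [P(Y=1) − p₀] / P(Y=1).
PAF = (0.058215 − 0.055) / 0.058215 ≈ 0.0552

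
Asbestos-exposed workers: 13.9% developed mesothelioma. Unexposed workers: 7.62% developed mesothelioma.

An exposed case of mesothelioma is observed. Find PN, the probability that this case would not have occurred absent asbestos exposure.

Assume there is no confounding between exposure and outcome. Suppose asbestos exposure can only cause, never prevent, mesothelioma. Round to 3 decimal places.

p₁ = 0.139, p₀ = 0.0762.
Under exogeneity and monotonicity, PN = (p₁ − p₀) / p₁.
PN = (0.139 − 0.0762) / 0.139 = 0.0628 / 0.139 ≈ 0.4518

PN ≈ 0.452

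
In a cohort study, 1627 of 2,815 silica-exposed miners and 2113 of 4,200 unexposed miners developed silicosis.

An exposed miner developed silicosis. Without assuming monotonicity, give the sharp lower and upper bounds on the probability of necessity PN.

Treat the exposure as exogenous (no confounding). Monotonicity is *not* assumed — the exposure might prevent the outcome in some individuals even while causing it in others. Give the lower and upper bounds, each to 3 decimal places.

p₁ = P(outcome | exposed) = 1627/2815 = 0.57798
p₀ = P(outcome | unexposed) = 2113/4200 = 0.5031
Under exogeneity alone the bounds on PN are max{0,(p₁−p₀)/p₁} ≤ PN ≤ min{1,(1−p₀)/p₁}.
  lower = (p₁ − p₀)/p₁ = 0.07488 / 0.57798 ≈ 0.1296
  upper = min{1, (1 − p₀)/p₁} = 0.4969 / 0.57798 ≈ 0.8597

0.130 ≤ PN ≤ 0.860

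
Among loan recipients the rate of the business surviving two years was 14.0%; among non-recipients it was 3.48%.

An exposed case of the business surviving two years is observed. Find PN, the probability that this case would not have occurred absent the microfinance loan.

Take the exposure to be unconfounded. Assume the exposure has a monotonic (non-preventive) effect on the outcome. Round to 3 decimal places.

p₁ = 0.14, p₀ = 0.0348.
Under exogeneity and monotonicity, PN = (p₁ − p₀) / p₁.
PN = (0.14 − 0.0348) / 0.14 = 0.1052 / 0.14 ≈ 0.7514

PN ≈ 0.751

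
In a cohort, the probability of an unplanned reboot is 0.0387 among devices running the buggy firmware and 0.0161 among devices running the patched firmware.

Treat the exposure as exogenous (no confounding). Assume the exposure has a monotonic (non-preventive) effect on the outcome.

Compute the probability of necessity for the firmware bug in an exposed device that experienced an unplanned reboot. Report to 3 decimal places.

Let p₁ = 0.0387, p₀ = 0.0161.
Under exogeneity and monotonicity, PN = (p₁ − p₀) / p₁.
PN = (0.0387 − 0.0161) / 0.0387 = 0.0226 / 0.0387 ≈ 0.5840

PN ≈ 0.584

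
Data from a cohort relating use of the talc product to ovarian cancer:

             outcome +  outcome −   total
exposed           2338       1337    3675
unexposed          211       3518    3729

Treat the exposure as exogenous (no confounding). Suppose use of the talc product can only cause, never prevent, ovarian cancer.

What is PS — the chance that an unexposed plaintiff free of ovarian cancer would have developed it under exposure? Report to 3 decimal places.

p₁ = P(outcome | exposed) = 2338/3675 = 0.63619
p₀ = P(outcome | unexposed) = 211/3729 = 0.056584
Under exogeneity and monotonicity, PS = (p₁ − p₀)/(1 − p₀).
PS = (0.63619 − 0.056584) / 0.94342 ≈ 0.6144

PS ≈ 0.614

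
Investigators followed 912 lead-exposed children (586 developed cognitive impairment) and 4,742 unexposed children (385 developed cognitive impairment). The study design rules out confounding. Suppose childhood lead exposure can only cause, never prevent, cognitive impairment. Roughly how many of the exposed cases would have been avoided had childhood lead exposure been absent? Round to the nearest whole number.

about 512 cases

p₁ = P(outcome | exposed) = 586/912 = 0.64254
p₀ = P(outcome | unexposed) = 385/4742 = 0.081189
PN = (p₁ − p₀)/p₁ = (0.64254 − 0.081189) / 0.64254 ≈ 0.87364.
Attributable cases ≈ PN × (exposed cases) = 0.87364 × 586 ≈ 511.96.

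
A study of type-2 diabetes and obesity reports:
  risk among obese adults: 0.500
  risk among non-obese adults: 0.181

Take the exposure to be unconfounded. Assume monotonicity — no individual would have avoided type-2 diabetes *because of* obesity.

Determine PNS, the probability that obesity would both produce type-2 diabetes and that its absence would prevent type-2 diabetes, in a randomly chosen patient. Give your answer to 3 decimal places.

Let p₁ = 0.5, p₀ = 0.181.
Under exogeneity and monotonicity, PNS = p₁ − p₀.
PNS = 0.5 − 0.181 = 0.319

PNS ≈ 0.319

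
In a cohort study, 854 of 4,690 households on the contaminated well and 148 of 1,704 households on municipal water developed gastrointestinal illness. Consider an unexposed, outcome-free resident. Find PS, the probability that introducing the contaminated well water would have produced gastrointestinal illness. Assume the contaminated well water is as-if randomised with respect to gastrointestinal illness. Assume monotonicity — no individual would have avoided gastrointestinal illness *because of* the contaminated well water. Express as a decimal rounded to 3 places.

PS ≈ 0.104

p₁ = P(outcome | exposed) = 854/4690 = 0.18209
p₀ = P(outcome | unexposed) = 148/1704 = 0.086854
Under exogeneity and monotonicity, PS = (p₁ − p₀) / (1 − p₀).
PS = (0.18209 − 0.086854) / (1 − 0.086854) = 0.095235 / 0.91315 ≈ 0.1043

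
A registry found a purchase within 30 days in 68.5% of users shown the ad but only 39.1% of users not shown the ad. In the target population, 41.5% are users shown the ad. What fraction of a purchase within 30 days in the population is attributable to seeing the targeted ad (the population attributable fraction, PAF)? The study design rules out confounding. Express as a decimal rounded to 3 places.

PAF ≈ 0.238

p₁ = 0.685, p₀ = 0.391.
Overall risk P(Y=1) = π·p₁ + (1−π)·p₀ = 0.415×0.685 + 0.585×0.391 = 0.51301.
Under exogeneity, PAF = [P(Y=1) − p₀] / P(Y=1).
PAF = (0.51301 − 0.391) / 0.51301 ≈ 0.2378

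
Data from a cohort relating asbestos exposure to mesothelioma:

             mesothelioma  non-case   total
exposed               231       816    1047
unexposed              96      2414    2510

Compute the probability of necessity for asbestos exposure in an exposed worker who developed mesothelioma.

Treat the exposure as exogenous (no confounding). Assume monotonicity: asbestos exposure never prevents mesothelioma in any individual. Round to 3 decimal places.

PN ≈ 0.827

p₁ = P(outcome | exposed) = 231/1047 = 0.22063
p₀ = P(outcome | unexposed) = 96/2510 = 0.038247
Under exogeneity and monotonicity, PN = (p₁ − p₀) / p₁.
PN = (0.22063 − 0.038247) / 0.22063 = 0.18238 / 0.22063 ≈ 0.8266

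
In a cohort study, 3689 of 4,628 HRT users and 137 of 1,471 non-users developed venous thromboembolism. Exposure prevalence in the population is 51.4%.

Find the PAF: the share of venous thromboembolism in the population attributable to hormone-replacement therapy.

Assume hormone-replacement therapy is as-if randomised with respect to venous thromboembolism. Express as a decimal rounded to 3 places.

PAF ≈ 0.795

p₁ = P(outcome | exposed) = 3689/4628 = 0.7971
p₀ = P(outcome | unexposed) = 137/1471 = 0.093134
Overall risk P(Y=1) = π·p₁ + (1−π)·p₀ = 0.514×0.7971 + 0.486×0.093134 = 0.45497.
Under exogeneity, PAF = [P(Y=1) − p₀] / P(Y=1).
PAF = (0.45497 − 0.093134) / 0.45497 ≈ 0.7953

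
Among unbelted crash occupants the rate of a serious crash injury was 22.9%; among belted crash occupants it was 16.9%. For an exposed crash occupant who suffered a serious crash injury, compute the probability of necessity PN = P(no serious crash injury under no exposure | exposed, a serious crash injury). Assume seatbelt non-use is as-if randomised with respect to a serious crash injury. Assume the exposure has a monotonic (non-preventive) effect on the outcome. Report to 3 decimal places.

PN ≈ 0.262

p₁ = 0.229, p₀ = 0.169.
Under exogeneity and monotonicity, PN = (p₁ − p₀) / p₁.
PN = (0.229 − 0.169) / 0.229 = 0.06 / 0.229 ≈ 0.2620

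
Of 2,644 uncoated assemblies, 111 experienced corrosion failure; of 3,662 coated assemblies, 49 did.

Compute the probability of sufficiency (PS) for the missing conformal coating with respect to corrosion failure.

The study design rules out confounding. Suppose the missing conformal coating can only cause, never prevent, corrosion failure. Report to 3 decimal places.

p₁ = P(outcome | exposed) = 111/2644 = 0.041982
p₀ = P(outcome | unexposed) = 49/3662 = 0.013381
Under exogeneity and monotonicity, PS = (p₁ − p₀) / (1 − p₀).
PS = (0.041982 − 0.013381) / (1 − 0.013381) = 0.028601 / 0.98662 ≈ 0.0290

PS ≈ 0.029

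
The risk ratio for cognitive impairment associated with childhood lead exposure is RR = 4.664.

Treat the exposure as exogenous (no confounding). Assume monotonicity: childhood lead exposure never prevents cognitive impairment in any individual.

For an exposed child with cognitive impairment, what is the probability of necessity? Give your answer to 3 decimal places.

PN ≈ 0.786

Under exogeneity and monotonicity, PN = (RR − 1) / RR = 1 − 1/RR.
PN = (4.664 − 1) / 4.664 = 3.664 / 4.664 ≈ 0.7856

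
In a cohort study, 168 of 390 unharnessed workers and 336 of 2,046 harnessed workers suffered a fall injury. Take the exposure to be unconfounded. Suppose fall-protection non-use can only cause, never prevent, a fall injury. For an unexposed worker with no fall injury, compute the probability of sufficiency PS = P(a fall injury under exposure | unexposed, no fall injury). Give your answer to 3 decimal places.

p₁ = P(outcome | exposed) = 168/390 = 0.43077
p₀ = P(outcome | unexposed) = 336/2046 = 0.16422
Under exogeneity and monotonicity, PS = (p₁ − p₀) / (1 − p₀).
PS = (0.43077 − 0.16422) / (1 − 0.16422) = 0.26655 / 0.83578 ≈ 0.3189

PS ≈ 0.319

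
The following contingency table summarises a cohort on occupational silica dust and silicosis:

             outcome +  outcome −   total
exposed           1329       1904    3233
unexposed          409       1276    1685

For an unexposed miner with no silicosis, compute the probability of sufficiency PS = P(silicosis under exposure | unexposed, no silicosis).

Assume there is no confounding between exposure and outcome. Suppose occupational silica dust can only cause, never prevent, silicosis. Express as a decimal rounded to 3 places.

PS ≈ 0.222

p₁ = P(outcome | exposed) = 1329/3233 = 0.41107
p₀ = P(outcome | unexposed) = 409/1685 = 0.24273
Under exogeneity and monotonicity, PS = (p₁ − p₀) / (1 − p₀).
PS = (0.41107 − 0.24273) / (1 − 0.24273) = 0.16834 / 0.75727 ≈ 0.2223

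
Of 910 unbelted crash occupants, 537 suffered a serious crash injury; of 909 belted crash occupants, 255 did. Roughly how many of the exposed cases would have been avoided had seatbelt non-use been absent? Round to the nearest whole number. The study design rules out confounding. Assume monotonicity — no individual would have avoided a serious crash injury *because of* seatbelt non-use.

about 282 cases

p₁ = P(outcome | exposed) = 537/910 = 0.59011
p₀ = P(outcome | unexposed) = 255/909 = 0.28053
PN = (p₁ − p₀)/p₁ = (0.59011 − 0.28053) / 0.59011 ≈ 0.52462.
Attributable cases ≈ PN × (exposed cases) = 0.52462 × 537 ≈ 281.72.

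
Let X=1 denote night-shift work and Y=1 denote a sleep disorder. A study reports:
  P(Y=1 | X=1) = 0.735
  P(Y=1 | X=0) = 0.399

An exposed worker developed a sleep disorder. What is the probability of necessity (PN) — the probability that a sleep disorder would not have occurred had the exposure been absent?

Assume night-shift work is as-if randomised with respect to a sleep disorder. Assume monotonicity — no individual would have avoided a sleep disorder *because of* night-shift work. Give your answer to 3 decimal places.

Let p₁ = 0.735, p₀ = 0.399.
Under exogeneity and monotonicity, PN = (p₁ − p₀) / p₁.
PN = (0.735 − 0.399) / 0.735 = 0.336 / 0.735 ≈ 0.4571

PN ≈ 0.457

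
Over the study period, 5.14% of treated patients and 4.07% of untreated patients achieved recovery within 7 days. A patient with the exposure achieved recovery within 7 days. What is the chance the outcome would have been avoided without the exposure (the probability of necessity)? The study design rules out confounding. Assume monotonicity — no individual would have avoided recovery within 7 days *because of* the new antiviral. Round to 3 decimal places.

p₁ = 0.0514, p₀ = 0.0407.
Under exogeneity and monotonicity, PN = (p₁ − p₀) / p₁.
PN = (0.0514 − 0.0407) / 0.0514 = 0.0107 / 0.0514 ≈ 0.2082

PN ≈ 0.208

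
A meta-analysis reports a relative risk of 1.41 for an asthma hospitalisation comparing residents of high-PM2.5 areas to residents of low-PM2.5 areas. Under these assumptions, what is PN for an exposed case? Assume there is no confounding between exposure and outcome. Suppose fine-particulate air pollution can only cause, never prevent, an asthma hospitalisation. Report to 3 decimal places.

PN ≈ 0.291

Under exogeneity and monotonicity, PN = (RR − 1) / RR = 1 − 1/RR.
PN = (1.41 − 1) / 1.41 = 0.41 / 1.41 ≈ 0.2908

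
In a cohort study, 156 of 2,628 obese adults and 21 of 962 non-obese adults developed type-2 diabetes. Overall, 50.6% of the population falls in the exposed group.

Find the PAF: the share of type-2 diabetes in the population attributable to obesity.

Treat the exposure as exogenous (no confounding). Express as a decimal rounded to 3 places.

p₁ = P(outcome | exposed) = 156/2628 = 0.059361
p₀ = P(outcome | unexposed) = 21/962 = 0.02183
Overall risk P(Y=1) = π·p₁ + (1−π)·p₀ = 0.506×0.059361 + 0.494×0.02183 = 0.04082.
Under exogeneity, PAF = [P(Y=1) − p₀] / P(Y=1).
PAF = (0.04082 − 0.02183) / 0.04082 ≈ 0.4652

PAF ≈ 0.465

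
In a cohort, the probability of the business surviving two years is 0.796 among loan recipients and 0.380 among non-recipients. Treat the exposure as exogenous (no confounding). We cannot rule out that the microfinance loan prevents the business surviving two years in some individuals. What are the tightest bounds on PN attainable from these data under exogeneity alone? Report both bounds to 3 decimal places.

Let p₁ = 0.796, p₀ = 0.38.
Under exogeneity alone the bounds on PN are max{0,(p₁−p₀)/p₁} ≤ PN ≤ min{1,(1−p₀)/p₁}.
  lower = (p₁ − p₀)/p₁ = 0.416 / 0.796 ≈ 0.5226
  upper = min{1, (1 − p₀)/p₁} = 0.62 / 0.796 ≈ 0.7789

0.523 ≤ PN ≤ 0.779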